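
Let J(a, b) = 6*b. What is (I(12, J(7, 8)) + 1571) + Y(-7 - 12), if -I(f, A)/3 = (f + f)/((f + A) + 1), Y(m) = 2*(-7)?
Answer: 94905/61 ≈ 1555.8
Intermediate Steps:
Y(m) = -14
I(f, A) = -6*f/(1 + A + f) (I(f, A) = -3*(f + f)/((f + A) + 1) = -3*2*f/((A + f) + 1) = -3*2*f/(1 + A + f) = -6*f/(1 + A + f))
(I(12, J(7, 8)) + 1571) + Y(-7 - 12) = (-6*12/(1 + 6*8 + 12) + 1571) - 14 = (-6*12/(1 + 48 + 12) + 1571) - 14 = (-6*12/61 + 1571) - 14 = (-6*12*1/61 + 1571) - 14 = (-72/61 + 1571) - 14 = 95759/61 - 14 = 94905/61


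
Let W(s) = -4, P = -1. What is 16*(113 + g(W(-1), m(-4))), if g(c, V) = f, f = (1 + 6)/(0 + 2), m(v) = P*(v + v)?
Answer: 1864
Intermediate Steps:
m(v) = -2*v (m(v) = -(v + v) = -2*v)
f = 7/2 ≈ 3.5000
g(c, V) = 7/2
16*(113 + g(W(-1), m(-4))) = 16*(113 + 7/2) = 16*(233/2) = 1864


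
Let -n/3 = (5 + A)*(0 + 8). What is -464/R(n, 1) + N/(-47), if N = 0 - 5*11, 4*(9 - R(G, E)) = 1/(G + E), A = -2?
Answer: -6052837/120179 ≈ -50.365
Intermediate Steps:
n = -72 (n = -3*(5 - 2)*(0 + 8) = -9*8 = -3*24 = -72)
R(G, E) = 9 - 1/(4*(E + G)) (R(G, E) = 9 - 1/(4*(G + E)) = 9 - 1/(4*(E + G)))
N = -55 (N = 0 - 55 = -55)
-464/R(n, 1) + N/(-47) = -464*(1 - 72)/(-1/4 + 9*1 + 9*(-72)) - 55/(-47) = -464*(-71/(-1/4 + 9 - 648)) - 55*(-1/47) = -464/((-1/71*(-2557/4))) + 55/47 = -464/2557/284 + 55/47 = -464*284/2557 + 55/47 = -131776/2557 + 55/47 = -6052837/120179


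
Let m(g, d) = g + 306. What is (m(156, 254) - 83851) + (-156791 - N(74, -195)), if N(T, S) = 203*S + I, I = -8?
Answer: -200587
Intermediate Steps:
m(g, d) = 306 + g
N(T, S) = -8 + 203*S (N(T, S) = 203*S - 8 = -8 + 203*S)
(m(156, 254) - 83851) + (-156791 - N(74, -195)) = ((306 + 156) - 83851) + (-156791 - (-8 + 203*(-195))) = (462 - 83851) + (-156791 - (-8 - 39585)) = -83389 + (-156791 - 1*(-39593)) = -83389 + (-156791 + 39593) = -83389 - 117198 = -200587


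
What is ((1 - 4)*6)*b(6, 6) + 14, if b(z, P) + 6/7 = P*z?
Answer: -4330/7 ≈ -618.57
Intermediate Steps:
b(z, P) = -6/7 + P*z
((1 - 4)*6)*b(6, 6) + 14 = ((1 - 4)*6)*(-6/7 + 6*6) + 14 = (-3*6)*(-6/7 + 36) + 14 = -18*246/7 + 14 = -4428/7 + 14 = -4330/7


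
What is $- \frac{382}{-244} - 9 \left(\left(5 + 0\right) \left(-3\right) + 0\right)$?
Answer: $\frac{16661}{122} \approx 136.57$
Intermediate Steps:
$- \frac{382}{-244} - 9 \left(\left(5 + 0\right) \left(-3\right) + 0\right) = \left(-382\right) \left(- \frac{1}{244}\right) - 9 \left(5 \left(-3\right) + 0\right) = \frac{191}{122} - 9 \left(-15 + 0\right) = \frac{191}{122} - -135 = \frac{191}{122} + 135 = \frac{16661}{122}$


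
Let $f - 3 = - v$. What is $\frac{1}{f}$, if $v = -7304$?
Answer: $\frac{1}{7307} \approx 0.00013686$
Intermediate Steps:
$f = 7307$ ($f = 3 - -7304 = 3 + 7304 = 7307$)
$\frac{1}{f} = \frac{1}{7307}$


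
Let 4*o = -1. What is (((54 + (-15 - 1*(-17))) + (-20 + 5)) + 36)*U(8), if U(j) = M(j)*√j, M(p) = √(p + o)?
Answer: 77*√62 ≈ 606.30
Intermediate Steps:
o = -¼ (o = (¼)*(-1) = -¼ ≈ -0.25000)
M(p) = √(-¼ + p) (M(p) = √(p - ¼) = √(-¼ + p))
U(j) = √j*√(-1 + 4*j)/2 (U(j) = (√(-1 + 4*j)/2)*√j = √j*√(-1 + 4*j)/2)
(((54 + (-15 - 1*(-17))) + (-20 + 5)) + 36)*U(8) = (((54 + (-15 - 1*(-17))) + (-20 + 5)) + 36)*(√8*√(-1 + 4*8)/2) = (((54 + (-15 + 17)) - 15) + 36)*((2*√2)*√(-1 + 32)/2) = (((54 + 2) - 15) + 36)*((2*√2)*√31/2) = ((56 - 15) + 36)*√62 = (41 + 36)*√62 = 77*√62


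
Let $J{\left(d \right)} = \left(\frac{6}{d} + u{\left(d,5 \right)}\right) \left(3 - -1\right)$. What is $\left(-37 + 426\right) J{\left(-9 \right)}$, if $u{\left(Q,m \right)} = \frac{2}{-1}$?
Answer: $- \frac{12448}{3} \approx -4149.3$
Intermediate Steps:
$u{\left(Q,m \right)} = -2$ ($u{\left(Q,m \right)} = 2 \left(-1\right) = -2$)
$J{\left(d \right)} = -8 + \frac{24}{d}$ ($J{\left(d \right)} = \left(\frac{6}{d} - 2\right) \left(3 - -1\right) = \left(-2 + \frac{6}{d}\right) \left(3 + 1\right) = \left(-2 + \frac{6}{d}\right) 4 = -8 + \frac{24}{d}$)
$\left(-37 + 426\right) J{\left(-9 \right)} = \left(-37 + 426\right) \left(-8 + \frac{24}{-9}\right) = 389 \left(-8 + 24 \left(- \frac{1}{9}\right)\right) = 389 \left(-8 - \frac{8}{3}\right) = 389 \left(- \frac{32}{3}\right) = - \frac{12448}{3}$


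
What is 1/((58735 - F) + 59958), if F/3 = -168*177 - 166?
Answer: 1/208399 ≈ 4.7985e-6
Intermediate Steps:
F = -89706 (F = 3*(-168*177 - 166) = 3*(-29736 - 166) = 3*(-29902) = -89706)
1/((58735 - F) + 59958) = 1/((58735 - 1*(-89706)) + 59958) = 1/((58735 + 89706) + 59958) = 1/(148441 + 59958) = 1/208399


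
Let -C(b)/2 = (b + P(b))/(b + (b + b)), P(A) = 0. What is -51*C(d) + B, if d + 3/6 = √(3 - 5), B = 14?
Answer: 48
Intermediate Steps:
d = -½ + I*√2 (d = -½ + √(3 - 5) = -½ + √(-2) = -½ + I*√2 ≈ -0.5 + 1.4142*I)
C(b) = -⅔ (C(b) = -2*(b + 0)/(b + (b + b)) = -2*b/(b + 2*b) = -2*b/(3*b) = -2*b*1/(3*b) = -2*⅓ = -⅔)
-51*C(d) + B = -51*(-⅔) + 14 = 34 + 14 = 48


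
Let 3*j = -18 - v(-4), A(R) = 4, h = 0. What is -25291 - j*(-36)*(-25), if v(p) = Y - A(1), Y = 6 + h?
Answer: -19291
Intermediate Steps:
Y = 6 (Y = 6 + 0 = 6)
v(p) = 2 (v(p) = 6 - 1*4 = 6 - 4 = 2)
j = -20/3 (j = (-18 - 1*2)/3 = (-18 - 2)/3 = (⅓)*(-20) = -20/3 ≈ -6.6667)
-25291 - j*(-36)*(-25) = -25291 - (-20/3*(-36))*(-25) = -25291 - 240*(-25) = -25291 - 1*(-6000) = -25291 + 6000 = -19291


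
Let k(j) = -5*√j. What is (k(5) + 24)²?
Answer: 701 - 240*√5 ≈ 164.34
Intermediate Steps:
(k(5) + 24)² = (-5*√5 + 24)² = (24 - 5*√5)²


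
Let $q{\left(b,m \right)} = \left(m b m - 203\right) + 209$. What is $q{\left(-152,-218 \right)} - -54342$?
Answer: $-7169300$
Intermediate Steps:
$q{\left(b,m \right)} = 6 + b m^{2}$ ($q{\left(b,m \right)} = \left(b m m - 203\right) + 209 = \left(b m^{2} - 203\right) + 209 = \left(-203 + b m^{2}\right) + 209 = 6 + b m^{2}$)
$q{\left(-152,-218 \right)} - -54342 = \left(6 - 152 \left(-218\right)^{2}\right) - -54342 = \left(6 - 7223648\right) + 54342 = -7223642 + 54342 = -7169300$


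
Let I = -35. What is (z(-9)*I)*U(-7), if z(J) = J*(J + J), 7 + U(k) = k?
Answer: 79380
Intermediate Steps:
U(k) = -7 + k
z(J) = 2*J**2 (z(J) = J*(2*J) = 2*J**2)
(z(-9)*I)*U(-7) = ((2*(-9)**2)*(-35))*(-7 - 7) = ((2*81)*(-35))*(-14) = (162*(-35))*(-14) = -5670*(-14) = 79380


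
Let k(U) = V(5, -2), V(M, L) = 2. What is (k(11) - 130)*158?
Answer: -20224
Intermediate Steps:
k(U) = 2
(k(11) - 130)*158 = (2 - 130)*158 = -128*158 = -20224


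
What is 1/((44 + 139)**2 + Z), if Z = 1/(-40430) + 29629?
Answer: 40430/2551860739 ≈ 1.5843e-5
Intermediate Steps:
Z = 1197900469/40430 (Z = -1/40430 + 29629 = 1197900469/40430 ≈ 29629.)
1/((44 + 139)**2 + Z) = 1/((44 + 139)**2 + 1197900469/40430) = 1/(183**2 + 1197900469/40430) = 1/(33489 + 1197900469/40430) = 1/(2551860739/40430) = 40430/2551860739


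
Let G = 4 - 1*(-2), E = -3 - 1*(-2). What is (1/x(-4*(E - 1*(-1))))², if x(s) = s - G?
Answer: 1/36 ≈ 0.027778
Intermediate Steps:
E = -1 (E = -3 + 2 = -1)
G = 6 (G = 4 + 2 = 6)
x(s) = -6 + s (x(s) = s - 1*6 = s - 6 = -6 + s)
(1/x(-4*(E - 1*(-1))))² = (1/(-6 - 4*(-1 - 1*(-1))))² = (1/(-6 - 4*(-1 + 1)))² = (1/(-6 - 4*0))² = (1/(-6 + 0))² = (1/(-6))² = (-⅙)² = 1/36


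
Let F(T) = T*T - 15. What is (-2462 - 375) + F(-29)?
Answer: -2011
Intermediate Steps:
F(T) = -15 + T² (F(T) = T² - 15 = -15 + T²)
(-2462 - 375) + F(-29) = (-2462 - 375) + (-15 + (-29)²) = -2837 + (-15 + 841) = -2837 + 826 = -2011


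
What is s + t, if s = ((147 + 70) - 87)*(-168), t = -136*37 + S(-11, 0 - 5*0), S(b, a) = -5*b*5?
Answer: -26597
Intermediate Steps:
S(b, a) = -25*b
t = -4757 (t = -136*37 - 25*(-11) = -5032 + 275 = -4757)
s = -21840 (s = (217 - 87)*(-168) = 130*(-168) = -21840)
s + t = -21840 - 4757 = -26597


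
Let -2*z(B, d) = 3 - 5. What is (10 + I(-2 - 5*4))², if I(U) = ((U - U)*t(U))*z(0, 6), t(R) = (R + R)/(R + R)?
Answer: 100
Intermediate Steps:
t(R) = 1 (t(R) = (2*R)/((2*R)) = (2*R)*(1/(2*R)) = 1)
z(B, d) = 1 (z(B, d) = -(3 - 5)/2 = -½*(-2) = 1)
I(U) = 0 (I(U) = ((U - U)*1)*1 = (0*1)*1 = 0*1 = 0)
(10 + I(-2 - 5*4))² = (10 + 0)² = 10² = 100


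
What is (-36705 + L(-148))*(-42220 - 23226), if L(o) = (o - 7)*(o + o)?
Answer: -600467050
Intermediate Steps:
L(o) = 2*o*(-7 + o) (L(o) = (-7 + o)*(2*o) = 2*o*(-7 + o))
(-36705 + L(-148))*(-42220 - 23226) = (-36705 + 2*(-148)*(-7 - 148))*(-42220 - 23226) = (-36705 + 2*(-148)*(-155))*(-65446) = (-36705 + 45880)*(-65446) = 9175*(-65446) = -600467050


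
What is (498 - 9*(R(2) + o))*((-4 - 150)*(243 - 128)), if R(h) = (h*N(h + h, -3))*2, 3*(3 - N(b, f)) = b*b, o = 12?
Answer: -8394540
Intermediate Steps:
N(b, f) = 3 - b**2/3 (N(b, f) = 3 - b*b/3 = 3 - b**2/3)
R(h) = 2*h*(3 - 4*h**2/3) (R(h) = (h*(3 - (h + h)**2/3))*2 = (h*(3 - 4*h**2/3))*2 = 2*h*(3 - 4*h**2/3))
(498 - 9*(R(2) + o))*((-4 - 150)*(243 - 128)) = (498 - 9*((6*2 - 8/3*2**3) + 12))*((-4 - 150)*(243 - 128)) = (498 - 9*((12 - 8/3*8) + 12))*(-154*115) = (498 - 9*((12 - 64/3) + 12))*(-17710) = (498 - 9*(-28/3 + 12))*(-17710) = (498 - 9*8/3)*(-17710) = (498 - 24)*(-17710) = 474*(-17710) = -8394540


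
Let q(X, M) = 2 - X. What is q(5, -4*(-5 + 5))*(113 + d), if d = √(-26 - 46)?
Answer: -339 - 18*I*√2 ≈ -339.0 - 25.456*I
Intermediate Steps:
d = 6*I*√2 (d = √(-72) = 6*I*√2 ≈ 8.4853*I)
q(5, -4*(-5 + 5))*(113 + d) = (2 - 1*5)*(113 + 6*I*√2) = (2 - 5)*(113 + 6*I*√2) = -3*(113 + 6*I*√2) = -339 - 18*I*√2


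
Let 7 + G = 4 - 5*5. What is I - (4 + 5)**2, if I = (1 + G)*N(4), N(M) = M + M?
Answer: -297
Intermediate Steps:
G = -28 (G = -7 + (4 - 5*5) = -7 + (4 - 25) = -7 - 21 = -28)
N(M) = 2*M
I = -216 (I = (1 - 28)*(2*4) = -27*8 = -216)
I - (4 + 5)**2 = -216 - (4 + 5)**2 = -216 - 1*9**2 = -216 - 1*81 = -216 - 81 = -297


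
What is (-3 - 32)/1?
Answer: -35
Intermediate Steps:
(-3 - 32)/1 = 1*(-35) = -35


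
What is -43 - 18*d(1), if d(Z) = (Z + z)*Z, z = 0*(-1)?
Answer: -61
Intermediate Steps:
z = 0
d(Z) = Z**2 (d(Z) = (Z + 0)*Z = Z*Z = Z**2)
-43 - 18*d(1) = -43 - 18*1**2 = -43 - 18*1 = -43 - 18 = -61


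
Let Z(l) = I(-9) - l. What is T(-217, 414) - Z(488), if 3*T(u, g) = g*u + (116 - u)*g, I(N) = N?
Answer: 16505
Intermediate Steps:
T(u, g) = g*u/3 + g*(116 - u)/3 (T(u, g) = (g*u + (116 - u)*g)/3 = (g*u + g*(116 - u))/3 = g*u/3 + g*(116 - u)/3)
Z(l) = -9 - l
T(-217, 414) - Z(488) = (116/3)*414 - (-9 - 1*488) = 16008 - (-9 - 488) = 16008 - 1*(-497) = 16008 + 497 = 16505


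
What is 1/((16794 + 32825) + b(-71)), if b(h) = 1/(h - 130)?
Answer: 201/9973418 ≈ 2.0154e-5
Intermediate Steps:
b(h) = 1/(-130 + h)
1/((16794 + 32825) + b(-71)) = 1/((16794 + 32825) + 1/(-130 - 71)) = 1/(49619 + 1/(-201)) = 1/(49619 - 1/201) = 1/(9973418/201) = 201/9973418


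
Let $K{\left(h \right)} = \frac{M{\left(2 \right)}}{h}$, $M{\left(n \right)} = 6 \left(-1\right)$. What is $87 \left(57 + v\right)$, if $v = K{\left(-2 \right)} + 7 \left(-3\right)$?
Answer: $3393$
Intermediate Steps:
$M{\left(n \right)} = -6$
$K{\left(h \right)} = - \frac{6}{h}$
$v = -18$ ($v = - \frac{6}{-2} + 7 \left(-3\right) = \left(-6\right) \left(- \frac{1}{2}\right) - 21 = 3 - 21 = -18$)
$87 \left(57 + v\right) = 87 \left(57 - 18\right) = 87 \cdot 39 = 3393$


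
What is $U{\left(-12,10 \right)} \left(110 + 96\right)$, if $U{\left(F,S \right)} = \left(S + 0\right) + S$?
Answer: $4120$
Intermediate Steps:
$U{\left(F,S \right)} = 2 S$ ($U{\left(F,S \right)} = S + S = 2 S$)
$U{\left(-12,10 \right)} \left(110 + 96\right) = 2 \cdot 10 \left(110 + 96\right) = 20 \cdot 206 = 4120$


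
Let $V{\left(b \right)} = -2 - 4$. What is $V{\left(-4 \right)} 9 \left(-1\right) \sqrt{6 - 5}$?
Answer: $54$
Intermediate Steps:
$V{\left(b \right)} = -6$
$V{\left(-4 \right)} 9 \left(-1\right) \sqrt{6 - 5} = - 6 \cdot 9 \left(-1\right) \sqrt{6 - 5} = \left(-6\right) \left(-9\right) \sqrt{1} = 54 \cdot 1 = 54$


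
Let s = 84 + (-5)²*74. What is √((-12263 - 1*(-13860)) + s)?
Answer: √3531 ≈ 59.422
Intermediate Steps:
s = 1934 (s = 84 + 25*74 = 84 + 1850 = 1934)
√((-12263 - 1*(-13860)) + s) = √((-12263 - 1*(-13860)) + 1934) = √((-12263 + 13860) + 1934) = √(1597 + 1934) = √3531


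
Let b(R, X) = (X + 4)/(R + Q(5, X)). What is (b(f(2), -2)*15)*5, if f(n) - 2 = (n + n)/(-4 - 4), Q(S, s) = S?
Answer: 300/13 ≈ 23.077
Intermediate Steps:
f(n) = 2 - n/4 (f(n) = 2 + (n + n)/(-4 - 4) = 2 + (2*n)/(-8) = 2 + (2*n)*(-⅛) = 2 - n/4)
b(R, X) = (4 + X)/(5 + R) (b(R, X) = (X + 4)/(R + 5) = (4 + X)/(5 + R))
(b(f(2), -2)*15)*5 = (((4 - 2)/(5 + (2 - ¼*2)))*15)*5 = ((2/(5 + (2 - ½)))*15)*5 = ((2/(5 + 3/2))*15)*5 = ((2/(13/2))*15)*5 = (((2/13)*2)*15)*5 = ((4/13)*15)*5 = (60/13)*5 = 300/13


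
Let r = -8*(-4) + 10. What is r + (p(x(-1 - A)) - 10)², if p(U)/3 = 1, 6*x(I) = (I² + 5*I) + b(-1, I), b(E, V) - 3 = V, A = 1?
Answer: 91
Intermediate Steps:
b(E, V) = 3 + V
x(I) = ½ + I + I²/6 (x(I) = ((I² + 5*I) + (3 + I))/6 = (3 + I² + 6*I)/6 = ½ + I + I²/6)
p(U) = 3 (p(U) = 3*1 = 3)
r = 42 (r = 32 + 10 = 42)
r + (p(x(-1 - A)) - 10)² = 42 + (3 - 10)² = 42 + (-7)² = 42 + 49 = 91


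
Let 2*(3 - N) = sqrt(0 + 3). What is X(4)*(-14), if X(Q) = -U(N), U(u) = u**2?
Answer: 273/2 - 42*sqrt(3) ≈ 63.754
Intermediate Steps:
N = 3 - sqrt(3)/2 (N = 3 - sqrt(0 + 3)/2 = 3 - sqrt(3)/2 ≈ 2.1340)
X(Q) = -(3 - sqrt(3)/2)**2
X(4)*(-14) = (-39/4 + 3*sqrt(3))*(-14) = 273/2 - 42*sqrt(3)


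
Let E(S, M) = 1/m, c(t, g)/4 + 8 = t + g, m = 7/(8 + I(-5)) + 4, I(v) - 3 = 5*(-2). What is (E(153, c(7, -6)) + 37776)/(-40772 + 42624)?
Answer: 415537/20372 ≈ 20.397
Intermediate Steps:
I(v) = -7 (I(v) = 3 + 5*(-2) = 3 - 10 = -7)
m = 11 (m = 7/(8 - 7) + 4 = 7/1 + 4 = 7*1 + 4 = 7 + 4 = 11)
c(t, g) = -32 + 4*g + 4*t (c(t, g) = -32 + 4*(t + g) = -32 + 4*(g + t) = -32 + (4*g + 4*t) = -32 + 4*g + 4*t)
E(S, M) = 1/11
(E(153, c(7, -6)) + 37776)/(-40772 + 42624) = (1/11 + 37776)/(-40772 + 42624) = (415537/11)/1852 = (415537/11)*(1/1852) = 415537/20372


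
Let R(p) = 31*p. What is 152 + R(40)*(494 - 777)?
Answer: -350768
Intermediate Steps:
152 + R(40)*(494 - 777) = 152 + (31*40)*(494 - 777) = 152 + 1240*(-283) = 152 - 350920 = -350768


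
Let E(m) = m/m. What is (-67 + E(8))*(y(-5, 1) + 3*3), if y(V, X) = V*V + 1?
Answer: -2310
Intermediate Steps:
E(m) = 1
y(V, X) = 1 + V**2 (y(V, X) = V**2 + 1 = 1 + V**2)
(-67 + E(8))*(y(-5, 1) + 3*3) = (-67 + 1)*((1 + (-5)**2) + 3*3) = -66*((1 + 25) + 9) = -66*(26 + 9) = -66*35 = -2310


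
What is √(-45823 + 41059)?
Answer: 2*I*√1191 ≈ 69.022*I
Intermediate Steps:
√(-45823 + 41059) = √(-4764) = 2*I*√1191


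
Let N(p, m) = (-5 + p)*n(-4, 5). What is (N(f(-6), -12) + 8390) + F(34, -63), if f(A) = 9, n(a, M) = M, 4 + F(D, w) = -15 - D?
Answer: 8357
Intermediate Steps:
F(D, w) = -19 - D (F(D, w) = -4 + (-15 - D) = -19 - D)
N(p, m) = -25 + 5*p (N(p, m) = (-5 + p)*5 = -25 + 5*p)
(N(f(-6), -12) + 8390) + F(34, -63) = ((-25 + 5*9) + 8390) + (-19 - 1*34) = ((-25 + 45) + 8390) + (-19 - 34) = (20 + 8390) - 53 = 8410 - 53 = 8357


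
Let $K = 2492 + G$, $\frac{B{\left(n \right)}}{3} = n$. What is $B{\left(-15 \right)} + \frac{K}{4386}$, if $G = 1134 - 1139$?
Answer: $- \frac{64961}{1462} \approx -44.433$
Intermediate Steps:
$B{\left(n \right)} = 3 n$
$G = -5$ ($G = 1134 - 1139 = -5$)
$K = 2487$ ($K = 2492 - 5 = 2487$)
$B{\left(-15 \right)} + \frac{K}{4386} = 3 \left(-15\right) + \frac{2487}{4386} = -45 + 2487 \cdot \frac{1}{4386} = -45 + \frac{829}{1462} = - \frac{64961}{1462}$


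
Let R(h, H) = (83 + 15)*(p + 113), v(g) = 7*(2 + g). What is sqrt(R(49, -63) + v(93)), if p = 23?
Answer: sqrt(13993) ≈ 118.29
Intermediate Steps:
v(g) = 14 + 7*g
R(h, H) = 13328 (R(h, H) = (83 + 15)*(23 + 113) = 98*136 = 13328)
sqrt(R(49, -63) + v(93)) = sqrt(13328 + (14 + 7*93)) = sqrt(13328 + (14 + 651)) = sqrt(13328 + 665) = sqrt(13993)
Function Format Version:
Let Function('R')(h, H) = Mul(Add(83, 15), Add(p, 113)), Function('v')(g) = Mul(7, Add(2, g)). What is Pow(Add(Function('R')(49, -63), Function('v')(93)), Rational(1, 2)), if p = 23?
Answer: Pow(13993, Rational(1, 2)) ≈ 118.29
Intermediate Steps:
Function('v')(g) = Add(14, Mul(7, g))
Function('R')(h, H) = 13328 (Function('R')(h, H) = Mul(Add(83, 15), Add(23, 113)) = Mul(98, 136) = 13328)
Pow(Add(Function('R')(49, -63), Function('v')(93)), Rational(1, 2)) = Pow(Add(13328, Add(14, Mul(7, 93))), Rational(1, 2)) = Pow(Add(13328, Add(14, 651)), Rational(1, 2)) = Pow(Add(13328, 665), Rational(1, 2)) = Pow(13993, Rational(1, 2))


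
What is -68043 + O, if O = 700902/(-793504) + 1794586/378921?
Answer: -10228846499492155/150337664592 ≈ -68039.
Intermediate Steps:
O = 579212341301/150337664592 (O = 700902*(-1/793504) + 1794586*(1/378921) = -350451/396752 + 1794586/378921 = 579212341301/150337664592 ≈ 3.8527)
-68043 + O = -68043 + 579212341301/150337664592 = -10228846499492155/150337664592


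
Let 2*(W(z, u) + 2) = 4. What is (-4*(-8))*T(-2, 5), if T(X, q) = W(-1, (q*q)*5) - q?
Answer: -160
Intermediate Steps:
W(z, u) = 0 (W(z, u) = -2 + (1/2)*4 = -2 + 2 = 0)
T(X, q) = -q (T(X, q) = 0 - q = -q)
(-4*(-8))*T(-2, 5) = (-4*(-8))*(-1*5) = 32*(-5) = -160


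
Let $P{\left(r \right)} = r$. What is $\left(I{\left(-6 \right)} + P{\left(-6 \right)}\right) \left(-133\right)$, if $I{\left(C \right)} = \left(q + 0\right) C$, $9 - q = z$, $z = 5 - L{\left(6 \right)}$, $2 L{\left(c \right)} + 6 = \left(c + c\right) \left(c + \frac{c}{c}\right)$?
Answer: $35112$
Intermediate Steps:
$L{\left(c \right)} = -3 + c \left(1 + c\right)$ ($L{\left(c \right)} = -3 + \frac{\left(c + c\right) \left(c + \frac{c}{c}\right)}{2} = -3 + \frac{2 c \left(c + 1\right)}{2} = -3 + \frac{2 c \left(1 + c\right)}{2} = -3 + c \left(1 + c\right)$)
$z = -34$ ($z = 5 - \left(-3 + 6 + 6^{2}\right) = 5 - \left(-3 + 6 + 36\right) = 5 - 39 = -34$)
$q = 43$ ($q = 9 - -34 = 9 + 34 = 43$)
$I{\left(C \right)} = 43 C$ ($I{\left(C \right)} = \left(43 + 0\right) C = 43 C$)
$\left(I{\left(-6 \right)} + P{\left(-6 \right)}\right) \left(-133\right) = \left(43 \left(-6\right) - 6\right) \left(-133\right) = \left(-258 - 6\right) \left(-133\right) = \left(-264\right) \left(-133\right) = 35112$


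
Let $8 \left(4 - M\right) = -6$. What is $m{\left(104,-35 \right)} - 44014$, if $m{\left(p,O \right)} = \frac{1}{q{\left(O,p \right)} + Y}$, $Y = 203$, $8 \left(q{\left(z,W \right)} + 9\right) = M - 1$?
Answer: $- \frac{273899090}{6223} \approx -44014.0$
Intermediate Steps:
$M = \frac{19}{4}$ ($M = 4 - - \frac{3}{4} = 4 + \frac{3}{4} = \frac{19}{4} \approx 4.75$)
$q{\left(z,W \right)} = - \frac{273}{32}$ ($q{\left(z,W \right)} = -9 + \frac{\frac{19}{4} - 1}{8} = -9 + \frac{1}{8} \cdot \frac{15}{4} = -9 + \frac{15}{32} = - \frac{273}{32}$)
$m{\left(p,O \right)} = \frac{32}{6223}$ ($m{\left(p,O \right)} = \frac{1}{- \frac{273}{32} + 203} = \frac{1}{\frac{6223}{32}} = \frac{32}{6223}$)
$m{\left(104,-35 \right)} - 44014 = \frac{32}{6223} - 44014 = - \frac{273899090}{6223}$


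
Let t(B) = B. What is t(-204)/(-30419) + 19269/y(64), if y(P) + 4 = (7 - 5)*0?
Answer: -586142895/121676 ≈ -4817.2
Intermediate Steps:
y(P) = -4 (y(P) = -4 + (7 - 5)*0 = -4 + 2*0 = -4 + 0 = -4)
t(-204)/(-30419) + 19269/y(64) = -204/(-30419) + 19269/(-4) = -204*(-1/30419) + 19269*(-1/4) = 204/30419 - 19269/4 = -586142895/121676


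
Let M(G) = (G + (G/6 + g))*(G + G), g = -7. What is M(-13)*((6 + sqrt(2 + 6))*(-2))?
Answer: -6916 - 6916*sqrt(2)/3 ≈ -10176.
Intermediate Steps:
M(G) = 2*G*(-7 + 7*G/6) (M(G) = (G + (G/6 - 7))*(G + G) = (G + (G*(1/6) - 7))*(2*G) = (G + (G/6 - 7))*(2*G) = (G + (-7 + G/6))*(2*G) = (-7 + 7*G/6)*(2*G) = 2*G*(-7 + 7*G/6))
M(-13)*((6 + sqrt(2 + 6))*(-2)) = ((7/3)*(-13)*(-6 - 13))*((6 + sqrt(2 + 6))*(-2)) = ((7/3)*(-13)*(-19))*((6 + sqrt(8))*(-2)) = 1729*((6 + 2*sqrt(2))*(-2))/3 = 1729*(-12 - 4*sqrt(2))/3 = -6916 - 6916*sqrt(2)/3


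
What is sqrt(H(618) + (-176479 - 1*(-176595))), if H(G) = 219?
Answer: sqrt(335) ≈ 18.303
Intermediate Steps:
sqrt(H(618) + (-176479 - 1*(-176595))) = sqrt(219 + (-176479 - 1*(-176595))) = sqrt(219 + (-176479 + 176595)) = sqrt(219 + 116) = sqrt(335)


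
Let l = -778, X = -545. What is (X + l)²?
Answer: 1750329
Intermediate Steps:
(X + l)² = (-545 - 778)² = (-1323)² = 1750329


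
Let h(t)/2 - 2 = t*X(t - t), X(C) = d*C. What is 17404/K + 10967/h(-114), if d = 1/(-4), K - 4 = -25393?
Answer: 278371547/101556 ≈ 2741.1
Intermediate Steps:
K = -25389 (K = 4 - 25393 = -25389)
d = -1/4 ≈ -0.25000
X(C) = -C/4
h(t) = 4 (h(t) = 4 + 2*(t*(-(t - t)/4)) = 4 + 2*(t*(-1/4*0)) = 4 + 2*(t*0) = 4 + 2*0 = 4 + 0 = 4)
17404/K + 10967/h(-114) = 17404/(-25389) + 10967/4 = 17404*(-1/25389) + 10967*(1/4) = -17404/25389 + 10967/4 = 278371547/101556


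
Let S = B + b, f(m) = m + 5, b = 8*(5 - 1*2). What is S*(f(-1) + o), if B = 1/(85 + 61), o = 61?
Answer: 227825/146 ≈ 1560.4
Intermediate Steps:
b = 24 (b = 8*(5 - 2) = 8*3 = 24)
f(m) = 5 + m
B = 1/146 ≈ 0.0068493
S = 3505/146 (S = 1/146 + 24 = 3505/146 ≈ 24.007)
S*(f(-1) + o) = 3505*((5 - 1) + 61)/146 = 3505*(4 + 61)/146 = (3505/146)*65 = 227825/146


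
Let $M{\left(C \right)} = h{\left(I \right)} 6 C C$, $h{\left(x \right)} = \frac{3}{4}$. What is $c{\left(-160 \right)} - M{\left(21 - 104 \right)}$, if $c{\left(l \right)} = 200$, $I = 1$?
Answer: $- \frac{61601}{2} \approx -30801.0$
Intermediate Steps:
$h{\left(x \right)} = \frac{3}{4}$ ($h{\left(x \right)} = 3 \cdot \frac{1}{4} = \frac{3}{4}$)
$M{\left(C \right)} = \frac{9 C^{2}}{2}$ ($M{\left(C \right)} = \frac{3}{4} \cdot 6 C C = \frac{9 C}{2} C = \frac{9 C^{2}}{2}$)
$c{\left(-160 \right)} - M{\left(21 - 104 \right)} = 200 - \frac{9 \left(21 - 104\right)^{2}}{2} = 200 - \frac{9 \left(-83\right)^{2}}{2} = 200 - \frac{9}{2} \cdot 6889 = 200 - \frac{62001}{2} = - \frac{61601}{2}$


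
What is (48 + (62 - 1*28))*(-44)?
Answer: -3608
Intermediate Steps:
(48 + (62 - 1*28))*(-44) = (48 + (62 - 28))*(-44) = (48 + 34)*(-44) = 82*(-44) = -3608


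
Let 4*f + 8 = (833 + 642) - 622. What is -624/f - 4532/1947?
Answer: -60764/11505 ≈ -5.2815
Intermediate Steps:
f = 845/4 (f = -2 + ((833 + 642) - 622)/4 = -2 + (1475 - 622)/4 = -2 + (1/4)*853 = -2 + 853/4 = 845/4 ≈ 211.25)
-624/f - 4532/1947 = -624/845/4 - 4532/1947 = -624*4/845 - 4532*1/1947 = -192/65 - 412/177 = -60764/11505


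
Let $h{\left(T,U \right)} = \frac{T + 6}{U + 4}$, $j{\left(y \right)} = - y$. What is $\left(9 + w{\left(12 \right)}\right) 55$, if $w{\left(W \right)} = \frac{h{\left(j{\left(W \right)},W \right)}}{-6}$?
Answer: $\frac{7975}{16} \approx 498.44$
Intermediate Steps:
$h{\left(T,U \right)} = \frac{6 + T}{4 + U}$
$w{\left(W \right)} = - \frac{6 - W}{6 \left(4 + W\right)}$ ($w{\left(W \right)} = \frac{\frac{1}{4 + W} \left(6 - W\right)}{-6} = \frac{6 - W}{4 + W} \left(- \frac{1}{6}\right) = - \frac{6 - W}{6 \left(4 + W\right)}$)
$\left(9 + w{\left(12 \right)}\right) 55 = \left(9 + \frac{-6 + 12}{6 \left(4 + 12\right)}\right) 55 = \left(9 + \frac{1}{6} \cdot \frac{1}{16} \cdot 6\right) 55 = \left(9 + \frac{1}{16}\right) 55 = \frac{145}{16} \cdot 55 = \frac{7975}{16}$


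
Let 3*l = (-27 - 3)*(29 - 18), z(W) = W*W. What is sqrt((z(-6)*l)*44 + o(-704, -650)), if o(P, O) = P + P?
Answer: 4*I*sqrt(10978) ≈ 419.1*I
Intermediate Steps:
z(W) = W**2
o(P, O) = 2*P
l = -110 (l = ((-27 - 3)*(29 - 18))/3 = (-30*11)/3 = (1/3)*(-330) = -110)
sqrt((z(-6)*l)*44 + o(-704, -650)) = sqrt(((-6)**2*(-110))*44 + 2*(-704)) = sqrt((36*(-110))*44 - 1408) = sqrt(-3960*44 - 1408) = sqrt(-174240 - 1408) = sqrt(-175648) = 4*I*sqrt(10978)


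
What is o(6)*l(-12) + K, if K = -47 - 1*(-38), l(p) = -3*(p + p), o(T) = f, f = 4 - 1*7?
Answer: -225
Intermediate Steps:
f = -3 (f = 4 - 7 = -3)
o(T) = -3
l(p) = -6*p
K = -9 (K = -47 + 38 = -9)
o(6)*l(-12) + K = -(-18)*(-12) - 9 = -3*72 - 9 = -216 - 9 = -225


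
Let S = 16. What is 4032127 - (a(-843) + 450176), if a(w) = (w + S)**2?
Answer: 2898022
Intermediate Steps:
a(w) = (16 + w)**2 (a(w) = (w + 16)**2 = (16 + w)**2)
4032127 - (a(-843) + 450176) = 4032127 - ((16 - 843)**2 + 450176) = 4032127 - ((-827)**2 + 450176) = 4032127 - (683929 + 450176) = 4032127 - 1*1134105 = 4032127 - 1134105 = 2898022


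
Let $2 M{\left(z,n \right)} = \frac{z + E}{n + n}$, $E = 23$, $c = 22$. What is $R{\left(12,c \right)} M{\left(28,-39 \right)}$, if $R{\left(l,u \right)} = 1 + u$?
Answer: $- \frac{391}{52} \approx -7.5192$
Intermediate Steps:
$M{\left(z,n \right)} = \frac{23 + z}{4 n}$ ($M{\left(z,n \right)} = \frac{\left(z + 23\right) \frac{1}{n + n}}{2} = \frac{\left(23 + z\right) \frac{1}{2 n}}{2} = \frac{\frac{1}{2} \frac{1}{n} \left(23 + z\right)}{2} = \frac{23 + z}{4 n}$)
$R{\left(12,c \right)} M{\left(28,-39 \right)} = \left(1 + 22\right) \frac{23 + 28}{4 \left(-39\right)} = 23 \cdot \frac{1}{4} \left(- \frac{1}{39}\right) 51 = 23 \left(- \frac{17}{52}\right) = - \frac{391}{52}$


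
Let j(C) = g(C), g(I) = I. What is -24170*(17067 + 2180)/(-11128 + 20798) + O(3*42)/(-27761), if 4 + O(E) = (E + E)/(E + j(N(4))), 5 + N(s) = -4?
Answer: -16788741975899/348983531 ≈ -48108.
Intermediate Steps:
N(s) = -9 (N(s) = -5 - 4 = -9)
j(C) = C
O(E) = -4 + 2*E/(-9 + E) (O(E) = -4 + (E + E)/(E - 9) = -4 + (2*E)/(-9 + E) = -4 + 2*E/(-9 + E))
-24170*(17067 + 2180)/(-11128 + 20798) + O(3*42)/(-27761) = -24170*(17067 + 2180)/(-11128 + 20798) + (2*(18 - 3*42)/(-9 + 3*42))/(-27761) = -24170/(9670/19247) + (2*(18 - 1*126)/(-9 + 126))*(-1/27761) = -24170/(9670*(1/19247)) + (2*(18 - 126)/117)*(-1/27761) = -24170/9670/19247 + (2*(1/117)*(-108))*(-1/27761) = -24170*19247/9670 - 24/13*(-1/27761) = -46519999/967 + 24/360893 = -16788741975899/348983531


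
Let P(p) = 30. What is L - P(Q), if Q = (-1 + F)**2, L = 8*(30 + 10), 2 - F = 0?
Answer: 290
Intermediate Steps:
F = 2 (F = 2 - 1*0 = 2 + 0 = 2)
L = 320 (L = 8*40 = 320)
Q = 1 (Q = (-1 + 2)**2 = 1**2 = 1)
L - P(Q) = 320 - 1*30 = 320 - 30 = 290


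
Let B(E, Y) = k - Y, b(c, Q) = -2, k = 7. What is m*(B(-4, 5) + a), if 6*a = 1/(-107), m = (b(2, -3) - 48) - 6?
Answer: -35924/321 ≈ -111.91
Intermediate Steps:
B(E, Y) = 7 - Y
m = -56 (m = (-2 - 48) - 6 = -50 - 6 = -56)
a = -1/642 (a = (1/6)/(-107) = (1/6)*(-1/107) = -1/642 ≈ -0.0015576)
m*(B(-4, 5) + a) = -56*((7 - 1*5) - 1/642) = -56*((7 - 5) - 1/642) = -56*(2 - 1/642) = -56*1283/642 = -35924/321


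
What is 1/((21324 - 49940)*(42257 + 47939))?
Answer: -1/2581048736 ≈ -3.8744e-10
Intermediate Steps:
1/((21324 - 49940)*(42257 + 47939)) = 1/(-28616*90196) = 1/(-2581048736) = -1/2581048736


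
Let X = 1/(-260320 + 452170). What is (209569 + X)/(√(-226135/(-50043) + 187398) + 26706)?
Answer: 1279356959511537549/162989418281765075 - 40205812651*√9577805599443/977936509690590450 ≈ 7.7221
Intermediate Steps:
X = 1/191850 ≈ 5.2124e-6
(209569 + X)/(√(-226135/(-50043) + 187398) + 26706) = (209569 + 1/191850)/(√(-226135/(-50043) + 187398) + 26706) = 40205812651/(191850*(√(-226135*(-1/50043) + 187398) + 26706)) = 40205812651/(191850*(√(32305/7149 + 187398) + 26706)) = 40205812651/(191850*(√(1339740607/7149) + 26706)) = 40205812651/(191850*(√9577805599443/7149 + 26706)) = 40205812651/(191850*(26706 + √9577805599443/7149))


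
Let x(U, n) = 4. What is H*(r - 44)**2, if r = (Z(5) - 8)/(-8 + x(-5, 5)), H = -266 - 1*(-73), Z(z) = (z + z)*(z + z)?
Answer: -866377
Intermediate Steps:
Z(z) = 4*z**2 (Z(z) = (2*z)*(2*z) = 4*z**2)
H = -193 (H = -266 + 73 = -193)
r = -23 (r = (4*5**2 - 8)/(-8 + 4) = (4*25 - 8)/(-4) = (100 - 8)*(-1/4) = 92*(-1/4) = -23)
H*(r - 44)**2 = -193*(-23 - 44)**2 = -193*(-67)**2 = -193*4489 = -866377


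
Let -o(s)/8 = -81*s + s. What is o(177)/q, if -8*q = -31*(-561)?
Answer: -302080/5797 ≈ -52.110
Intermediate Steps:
o(s) = 640*s (o(s) = -8*(-81*s + s) = -(-640)*s = 640*s)
q = -17391/8 (q = -(-31)*(-561)/8 = -1/8*17391 = -17391/8 ≈ -2173.9)
o(177)/q = (640*177)/(-17391/8) = 113280*(-8/17391) = -302080/5797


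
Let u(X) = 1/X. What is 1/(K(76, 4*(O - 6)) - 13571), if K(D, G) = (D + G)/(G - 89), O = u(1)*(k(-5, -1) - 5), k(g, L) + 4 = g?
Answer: -169/2293495 ≈ -7.3687e-5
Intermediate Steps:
u(X) = 1/X
k(g, L) = -4 + g
O = -14 (O = ((-4 - 5) - 5)/1 = 1*(-9 - 5) = 1*(-14) = -14)
K(D, G) = (D + G)/(-89 + G)
1/(K(76, 4*(O - 6)) - 13571) = 1/((76 + 4*(-14 - 6))/(-89 + 4*(-14 - 6)) - 13571) = 1/((76 + 4*(-20))/(-89 + 4*(-20)) - 13571) = 1/((76 - 80)/(-89 - 80) - 13571) = 1/(-4/(-169) - 13571) = 1/(-1/169*(-4) - 13571) = 1/(4/169 - 13571) = 1/(-2293495/169) = -169/2293495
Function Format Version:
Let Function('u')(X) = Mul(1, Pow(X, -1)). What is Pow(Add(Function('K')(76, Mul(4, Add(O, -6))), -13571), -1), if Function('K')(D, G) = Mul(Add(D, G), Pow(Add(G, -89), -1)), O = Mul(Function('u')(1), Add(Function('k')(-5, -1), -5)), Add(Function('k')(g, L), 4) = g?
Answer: Rational(-169, 2293495) ≈ -7.3687e-5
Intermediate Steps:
Function('u')(X) = Pow(X, -1)
Function('k')(g, L) = Add(-4, g)
O = -14 (O = Mul(Pow(1, -1), Add(Add(-4, -5), -5)) = Mul(1, Add(-9, -5)) = Mul(1, -14) = -14)
Function('K')(D, G) = Mul(Pow(Add(-89, G), -1), Add(D, G)) (Function('K')(D, G) = Mul(Add(D, G), Pow(Add(-89, G), -1)) = Mul(Pow(Add(-89, G), -1), Add(D, G)))
Pow(Add(Function('K')(76, Mul(4, Add(O, -6))), -13571), -1) = Pow(Add(Mul(Pow(Add(-89, Mul(4, Add(-14, -6))), -1), Add(76, Mul(4, Add(-14, -6)))), -13571), -1) = Pow(Add(Mul(Pow(Add(-89, Mul(4, -20)), -1), Add(76, Mul(4, -20))), -13571), -1) = Pow(Add(Mul(Pow(Add(-89, -80), -1), Add(76, -80)), -13571), -1) = Pow(Add(Mul(Pow(-169, -1), -4), -13571), -1) = Pow(Add(Mul(Rational(-1, 169), -4), -13571), -1) = Pow(Add(Rational(4, 169), -13571), -1) = Pow(Rational(-2293495, 169), -1) = Rational(-169, 2293495)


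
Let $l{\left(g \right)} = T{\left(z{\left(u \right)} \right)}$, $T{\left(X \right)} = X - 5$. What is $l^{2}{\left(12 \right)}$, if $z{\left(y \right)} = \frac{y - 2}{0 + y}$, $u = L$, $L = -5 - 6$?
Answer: $\frac{1764}{121} \approx 14.579$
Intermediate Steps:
$L = -11$ ($L = -5 - 6 = -11$)
$u = -11$
$z{\left(y \right)} = \frac{-2 + y}{y}$
$T{\left(X \right)} = -5 + X$
$l{\left(g \right)} = - \frac{42}{11}$ ($l{\left(g \right)} = -5 + \frac{-2 - 11}{-11} = -5 - - \frac{13}{11} = -5 + \frac{13}{11} = - \frac{42}{11}$)
$l^{2}{\left(12 \right)} = \left(- \frac{42}{11}\right)^{2} = \frac{1764}{121}$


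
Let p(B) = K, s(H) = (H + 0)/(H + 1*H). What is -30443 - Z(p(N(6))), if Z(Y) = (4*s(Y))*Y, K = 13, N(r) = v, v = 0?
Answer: -30469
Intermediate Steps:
s(H) = ½ (s(H) = H/(H + H) = H/((2*H)) = H*(1/(2*H)) = ½)
N(r) = 0
p(B) = 13
Z(Y) = 2*Y (Z(Y) = (4*(½))*Y = 2*Y)
-30443 - Z(p(N(6))) = -30443 - 2*13 = -30443 - 1*26 = -30443 - 26 = -30469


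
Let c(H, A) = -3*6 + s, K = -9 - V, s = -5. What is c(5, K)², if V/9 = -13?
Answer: 529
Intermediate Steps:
V = -117 (V = 9*(-13) = -117)
K = 108 (K = -9 - 1*(-117) = -9 + 117 = 108)
c(H, A) = -23 (c(H, A) = -3*6 - 5 = -18 - 5 = -23)
c(5, K)² = (-23)² = 529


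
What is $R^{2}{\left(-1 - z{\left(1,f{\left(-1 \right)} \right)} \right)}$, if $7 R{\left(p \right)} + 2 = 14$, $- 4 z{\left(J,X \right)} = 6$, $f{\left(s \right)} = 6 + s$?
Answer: $\frac{144}{49} \approx 2.9388$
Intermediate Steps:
$z{\left(J,X \right)} = - \frac{3}{2}$ ($z{\left(J,X \right)} = \left(- \frac{1}{4}\right) 6 = - \frac{3}{2}$)
$R{\left(p \right)} = \frac{12}{7}$ ($R{\left(p \right)} = - \frac{2}{7} + \frac{1}{7} \cdot 14 = - \frac{2}{7} + 2 = \frac{12}{7}$)
$R^{2}{\left(-1 - z{\left(1,f{\left(-1 \right)} \right)} \right)} = \left(\frac{12}{7}\right)^{2} = \frac{144}{49}$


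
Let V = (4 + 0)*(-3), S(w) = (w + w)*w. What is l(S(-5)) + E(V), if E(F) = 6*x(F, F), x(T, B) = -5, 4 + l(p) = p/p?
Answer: -33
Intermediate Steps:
S(w) = 2*w² (S(w) = (2*w)*w = 2*w²)
l(p) = -3 (l(p) = -4 + p/p = -4 + 1 = -3)
V = -12 (V = 4*(-3) = -12)
E(F) = -30 (E(F) = 6*(-5) = -30)
l(S(-5)) + E(V) = -3 - 30 = -33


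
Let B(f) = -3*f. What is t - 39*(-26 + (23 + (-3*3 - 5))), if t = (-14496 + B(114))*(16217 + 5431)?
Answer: -321212361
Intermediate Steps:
t = -321213024 (t = (-14496 - 3*114)*(16217 + 5431) = (-14496 - 342)*21648 = -14838*21648 = -321213024)
t - 39*(-26 + (23 + (-3*3 - 5))) = -321213024 - 39*(-26 + (23 + (-3*3 - 5))) = -321213024 - 39*(-26 + (23 + (-9 - 5))) = -321213024 - 39*(-26 + (23 - 14)) = -321213024 - 39*(-26 + 9) = -321213024 - 39*(-17) = -321213024 - 1*(-663) = -321213024 + 663 = -321212361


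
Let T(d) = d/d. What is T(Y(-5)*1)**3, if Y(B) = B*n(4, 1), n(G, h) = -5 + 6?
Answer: 1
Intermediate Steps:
n(G, h) = 1
Y(B) = B (Y(B) = B*1 = B)
T(d) = 1
T(Y(-5)*1)**3 = 1**3 = 1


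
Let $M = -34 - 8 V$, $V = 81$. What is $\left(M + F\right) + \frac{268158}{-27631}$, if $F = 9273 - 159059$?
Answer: $- \frac{4157849466}{27631} \approx -1.5048 \cdot 10^{5}$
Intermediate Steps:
$F = -149786$
$M = -682$ ($M = -34 - 648 = -682$)
$\left(M + F\right) + \frac{268158}{-27631} = \left(-682 - 149786\right) + \frac{268158}{-27631} = -150468 + 268158 \left(- \frac{1}{27631}\right) = -150468 - \frac{268158}{27631} = - \frac{4157849466}{27631}$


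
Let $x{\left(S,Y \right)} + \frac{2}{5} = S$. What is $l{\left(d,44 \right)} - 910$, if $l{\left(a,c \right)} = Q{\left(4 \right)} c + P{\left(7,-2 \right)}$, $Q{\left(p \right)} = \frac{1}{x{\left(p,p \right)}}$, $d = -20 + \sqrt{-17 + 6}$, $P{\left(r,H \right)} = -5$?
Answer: $- \frac{8125}{9} \approx -902.78$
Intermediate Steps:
$x{\left(S,Y \right)} = - \frac{2}{5} + S$
$d = -20 + i \sqrt{11}$ ($d = -20 + \sqrt{-11} = -20 + i \sqrt{11} \approx -20.0 + 3.3166 i$)
$Q{\left(p \right)} = \frac{1}{- \frac{2}{5} + p}$
$l{\left(a,c \right)} = -5 + \frac{5 c}{18}$ ($l{\left(a,c \right)} = \frac{5}{-2 + 5 \cdot 4} c - 5 = \frac{5}{-2 + 20} c - 5 = \frac{5}{18} c - 5 = 5 \cdot \frac{1}{18} c - 5 = \frac{5 c}{18} - 5 = -5 + \frac{5 c}{18}$)
$l{\left(d,44 \right)} - 910 = \left(-5 + \frac{5}{18} \cdot 44\right) - 910 = \left(-5 + \frac{110}{9}\right) - 910 = \frac{65}{9} - 910 = - \frac{8125}{9}$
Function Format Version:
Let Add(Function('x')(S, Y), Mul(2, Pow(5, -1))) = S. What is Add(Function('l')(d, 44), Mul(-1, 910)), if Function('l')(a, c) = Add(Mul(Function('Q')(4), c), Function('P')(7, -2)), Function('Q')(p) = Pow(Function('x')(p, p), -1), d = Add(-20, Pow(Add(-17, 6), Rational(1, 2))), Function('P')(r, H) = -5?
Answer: Rational(-8125, 9) ≈ -902.78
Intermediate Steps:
Function('x')(S, Y) = Add(Rational(-2, 5), S)
d = Add(-20, Mul(I, Pow(11, Rational(1, 2)))) (d = Add(-20, Pow(-11, Rational(1, 2))) = Add(-20, Mul(I, Pow(11, Rational(1, 2)))) ≈ Add(-20.000, Mul(3.3166, I)))
Function('Q')(p) = Pow(Add(Rational(-2, 5), p), -1)
Function('l')(a, c) = Add(-5, Mul(Rational(5, 18), c)) (Function('l')(a, c) = Add(Mul(Mul(5, Pow(Add(-2, Mul(5, 4)), -1)), c), -5) = Add(Mul(Mul(5, Pow(Add(-2, 20), -1)), c), -5) = Add(Mul(Mul(5, Pow(18, -1)), c), -5) = Add(Mul(Mul(5, Rational(1, 18)), c), -5) = Add(Mul(Rational(5, 18), c), -5) = Add(-5, Mul(Rational(5, 18), c)))
Add(Function('l')(d, 44), Mul(-1, 910)) = Add(Add(-5, Mul(Rational(5, 18), 44)), Mul(-1, 910)) = Add(Add(-5, Rational(110, 9)), -910) = Add(Rational(65, 9), -910) = Rational(-8125, 9)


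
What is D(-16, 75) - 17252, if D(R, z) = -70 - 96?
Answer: -17418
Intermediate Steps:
D(R, z) = -166
D(-16, 75) - 17252 = -166 - 17252 = -17418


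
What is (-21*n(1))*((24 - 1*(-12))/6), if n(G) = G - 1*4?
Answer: 378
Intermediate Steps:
n(G) = -4 + G (n(G) = G - 4 = -4 + G)
(-21*n(1))*((24 - 1*(-12))/6) = (-21*(-4 + 1))*((24 - 1*(-12))/6) = (-21*(-3))*((24 + 12)*(1/6)) = 63*(36*(1/6)) = 63*6 = 378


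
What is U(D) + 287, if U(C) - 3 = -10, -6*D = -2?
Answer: 280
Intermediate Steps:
D = ⅓ (D = -⅙*(-2) = ⅓ ≈ 0.33333)
U(C) = -7 (U(C) = 3 - 10 = -7)
U(D) + 287 = -7 + 287 = 280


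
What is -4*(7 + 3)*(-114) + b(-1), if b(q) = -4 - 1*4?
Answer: 4552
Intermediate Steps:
b(q) = -8 (b(q) = -4 - 4 = -8)
-4*(7 + 3)*(-114) + b(-1) = -4*(7 + 3)*(-114) - 8 = -4*10*(-114) - 8 = -40*(-114) - 8 = 4560 - 8 = 4552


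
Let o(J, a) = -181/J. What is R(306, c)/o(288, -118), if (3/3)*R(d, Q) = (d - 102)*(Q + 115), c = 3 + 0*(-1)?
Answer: -6932736/181 ≈ -38302.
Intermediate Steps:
c = 3 (c = 3 + 0 = 3)
R(d, Q) = (-102 + d)*(115 + Q) (R(d, Q) = (d - 102)*(Q + 115) = (-102 + d)*(115 + Q))
R(306, c)/o(288, -118) = (-11730 - 102*3 + 115*306 + 3*306)/((-181/288)) = (-11730 - 306 + 35190 + 918)/((-181*1/288)) = 24072/(-181/288) = 24072*(-288/181) = -6932736/181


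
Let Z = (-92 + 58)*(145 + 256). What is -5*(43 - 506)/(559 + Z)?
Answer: -463/2615 ≈ -0.17706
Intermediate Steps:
Z = -13634 (Z = -34*401 = -13634)
-5*(43 - 506)/(559 + Z) = -5*(43 - 506)/(559 - 13634) = -(-2315)/(-13075) = -(-2315)*(-1)/13075 = -5*463/13075 = -463/2615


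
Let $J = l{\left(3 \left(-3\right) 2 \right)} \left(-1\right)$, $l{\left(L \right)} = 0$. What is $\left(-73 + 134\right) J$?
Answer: $0$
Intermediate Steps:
$J = 0$ ($J = 0 \left(-1\right) = 0$)
$\left(-73 + 134\right) J = \left(-73 + 134\right) 0 = 61 \cdot 0 = 0$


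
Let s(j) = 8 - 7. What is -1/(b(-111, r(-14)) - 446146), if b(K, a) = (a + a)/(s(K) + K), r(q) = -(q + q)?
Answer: 55/24538058 ≈ 2.2414e-6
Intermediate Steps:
r(q) = -2*q
s(j) = 1
b(K, a) = 2*a/(1 + K) (b(K, a) = (a + a)/(1 + K) = (2*a)/(1 + K) = 2*a/(1 + K))
-1/(b(-111, r(-14)) - 446146) = -1/(2*(-2*(-14))/(1 - 111) - 446146) = -1/(2*28/(-110) - 446146) = -1/(2*28*(-1/110) - 446146) = -1/(-28/55 - 446146) = -1/(-24538058/55) = -1*(-55/24538058) = 55/24538058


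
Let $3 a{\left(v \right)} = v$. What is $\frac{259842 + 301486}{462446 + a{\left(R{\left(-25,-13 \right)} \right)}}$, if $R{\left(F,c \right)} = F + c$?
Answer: $\frac{420996}{346825} \approx 1.2139$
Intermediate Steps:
$a{\left(v \right)} = \frac{v}{3}$
$\frac{259842 + 301486}{462446 + a{\left(R{\left(-25,-13 \right)} \right)}} = \frac{259842 + 301486}{462446 + \frac{-25 - 13}{3}} = \frac{561328}{462446 + \frac{1}{3} \left(-38\right)} = \frac{561328}{462446 - \frac{38}{3}} = \frac{561328}{\frac{1387300}{3}} = 561328 \cdot \frac{3}{1387300} = \frac{420996}{346825}$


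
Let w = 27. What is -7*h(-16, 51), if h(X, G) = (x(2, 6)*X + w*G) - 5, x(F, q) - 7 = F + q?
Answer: -7924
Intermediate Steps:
x(F, q) = 7 + F + q (x(F, q) = 7 + (F + q) = 7 + F + q)
h(X, G) = -5 + 15*X + 27*G (h(X, G) = ((7 + 2 + 6)*X + 27*G) - 5 = (15*X + 27*G) - 5 = -5 + 15*X + 27*G)
-7*h(-16, 51) = -7*(-5 + 15*(-16) + 27*51) = -7*(-5 - 240 + 1377) = -7*1132 = -7924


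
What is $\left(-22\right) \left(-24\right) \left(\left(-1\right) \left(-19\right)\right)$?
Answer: $10032$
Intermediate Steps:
$\left(-22\right) \left(-24\right) \left(\left(-1\right) \left(-19\right)\right) = 528 \cdot 19 = 10032$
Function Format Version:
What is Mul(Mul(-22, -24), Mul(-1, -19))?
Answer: 10032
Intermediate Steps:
Mul(Mul(-22, -24), Mul(-1, -19)) = Mul(528, 19) = 10032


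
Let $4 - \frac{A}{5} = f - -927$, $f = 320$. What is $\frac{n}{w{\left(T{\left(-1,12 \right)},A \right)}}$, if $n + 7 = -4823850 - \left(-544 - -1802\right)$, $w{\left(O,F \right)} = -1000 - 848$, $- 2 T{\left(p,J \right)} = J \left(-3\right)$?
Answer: $\frac{4825115}{1848} \approx 2611.0$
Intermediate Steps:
$T{\left(p,J \right)} = \frac{3 J}{2}$ ($T{\left(p,J \right)} = - \frac{J \left(-3\right)}{2} = - \frac{\left(-3\right) J}{2} = \frac{3 J}{2}$)
$A = -6215$ ($A = 20 - 5 \left(320 - -927\right) = 20 - 5 \left(320 + 927\right) = 20 - 6235 = -6215$)
$w{\left(O,F \right)} = -1848$
$n = -4825115$ ($n = -7 - \left(4823306 + 1802\right) = -7 - 4825108 = -4825115$)
$\frac{n}{w{\left(T{\left(-1,12 \right)},A \right)}} = - \frac{4825115}{-1848} = \left(-4825115\right) \left(- \frac{1}{1848}\right) = \frac{4825115}{1848}$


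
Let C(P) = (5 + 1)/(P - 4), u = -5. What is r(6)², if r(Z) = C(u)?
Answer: 4/9 ≈ 0.44444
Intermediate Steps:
C(P) = 6/(-4 + P)
r(Z) = -⅔ (r(Z) = 6/(-4 - 5) = 6/(-9) = 6*(-⅑) = -⅔)
r(6)² = (-⅔)² = 4/9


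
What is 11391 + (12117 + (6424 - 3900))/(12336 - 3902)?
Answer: 96086335/8434 ≈ 11393.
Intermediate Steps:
11391 + (12117 + (6424 - 3900))/(12336 - 3902) = 11391 + (12117 + 2524)/8434 = 11391 + 14641*(1/8434) = 11391 + 14641/8434 = 96086335/8434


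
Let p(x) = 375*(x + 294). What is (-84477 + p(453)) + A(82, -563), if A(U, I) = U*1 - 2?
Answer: 195728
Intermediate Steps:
p(x) = 110250 + 375*x (p(x) = 375*(294 + x) = 110250 + 375*x)
A(U, I) = -2 + U (A(U, I) = U - 2 = -2 + U)
(-84477 + p(453)) + A(82, -563) = (-84477 + (110250 + 375*453)) + (-2 + 82) = (-84477 + (110250 + 169875)) + 80 = (-84477 + 280125) + 80 = 195648 + 80 = 195728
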